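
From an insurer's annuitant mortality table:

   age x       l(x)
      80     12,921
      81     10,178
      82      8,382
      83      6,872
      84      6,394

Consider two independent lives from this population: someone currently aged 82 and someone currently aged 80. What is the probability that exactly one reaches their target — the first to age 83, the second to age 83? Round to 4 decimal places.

0.4796

p₁ = l(83)/l(82) = 6,872/8,382 = 0.819852; p₂ = l(83)/l(80) = 6,872/12,921 = 0.531847.
P(exactly one) = p₁(1−p₂) + (1−p₁)p₂ = 0.383816 + 0.095811 = 0.479627.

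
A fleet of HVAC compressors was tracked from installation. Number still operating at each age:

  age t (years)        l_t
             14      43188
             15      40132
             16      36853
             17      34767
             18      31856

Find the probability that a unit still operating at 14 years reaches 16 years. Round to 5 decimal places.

The conditional survival probability is l_16/l_14 = 36853/43188 = 0.853316.

0.85332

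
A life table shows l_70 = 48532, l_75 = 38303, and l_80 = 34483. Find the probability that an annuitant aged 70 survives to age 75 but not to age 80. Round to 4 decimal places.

0.0787

This is the probability of reaching 75 but not 80, conditional on being alive at 70: (l_75 − l_80) / l_70.
= (38303 − 34483) / 48532 = 3820 / 48532 = 0.078711.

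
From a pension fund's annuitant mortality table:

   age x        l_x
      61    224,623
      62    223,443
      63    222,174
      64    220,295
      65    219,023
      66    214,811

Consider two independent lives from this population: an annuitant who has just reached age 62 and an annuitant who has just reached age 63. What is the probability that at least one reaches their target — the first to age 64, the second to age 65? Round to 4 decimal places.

0.9998

p₁ = l_64/l_62 = 220,295/223,443 = 0.985911; p₂ = l_65/l_63 = 219,023/222,174 = 0.985817.
P(at least one) = 1 − (1−p₁)(1−p₂) = 1 − 0.014089 × 0.014183 = 0.999800.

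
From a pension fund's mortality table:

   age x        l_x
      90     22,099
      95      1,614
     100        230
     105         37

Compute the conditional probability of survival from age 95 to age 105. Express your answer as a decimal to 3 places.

We want 10p95 = l_105/l_95.
The conditional survival probability is l_105/l_95 = 37/1,614 = 0.022924.

0.023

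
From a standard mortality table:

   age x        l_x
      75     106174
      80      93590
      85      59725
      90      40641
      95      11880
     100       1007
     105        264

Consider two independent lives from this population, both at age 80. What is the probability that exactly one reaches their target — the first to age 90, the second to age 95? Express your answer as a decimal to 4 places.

p₁ = l_90/l_80 = 40641/93590 = 0.434245; p₂ = l_95/l_80 = 11880/93590 = 0.126937.
P(exactly one) = p₁(1−p₂) + (1−p₁)p₂ = 0.379123 + 0.071815 = 0.450938.

0.4509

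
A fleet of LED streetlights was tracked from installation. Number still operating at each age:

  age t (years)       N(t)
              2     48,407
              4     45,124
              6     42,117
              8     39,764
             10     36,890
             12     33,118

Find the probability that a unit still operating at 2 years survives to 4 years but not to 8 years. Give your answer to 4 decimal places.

0.1107

This is the probability of reaching 4 but not 8, conditional on being operational at 2: (N(4) − N(8)) / N(2).
= (45,124 − 39,764) / 48,407 = 5,360 / 48,407 = 0.110728.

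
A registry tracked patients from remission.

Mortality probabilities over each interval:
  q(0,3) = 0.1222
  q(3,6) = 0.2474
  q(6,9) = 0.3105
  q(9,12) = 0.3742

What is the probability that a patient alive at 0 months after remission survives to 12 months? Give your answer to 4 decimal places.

Chaining the interval survival probabilities: (1 − 0.1222) × (1 − 0.2474) × (1 − 0.3105) × (1 − 0.3742).
= 0.8778 × 0.7526 × 0.6895 × 0.6258 = 0.285056.

0.2851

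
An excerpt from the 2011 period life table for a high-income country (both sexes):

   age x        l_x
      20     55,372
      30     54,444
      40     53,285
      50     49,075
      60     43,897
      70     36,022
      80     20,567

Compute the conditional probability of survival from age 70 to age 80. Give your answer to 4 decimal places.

0.5710

We want 10p70 = l_80/l_70.
The conditional survival probability is l_80/l_70 = 20,567/36,022 = 0.570957.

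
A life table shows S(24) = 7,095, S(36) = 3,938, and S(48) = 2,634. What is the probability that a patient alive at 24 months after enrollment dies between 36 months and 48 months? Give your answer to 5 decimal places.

0.18379

This is the probability of reaching 36 but not 48, conditional on being alive at 24: (S(36) − S(48)) / S(24).
= (3,938 − 2,634) / 7,095 = 1,304 / 7,095 = 0.183791.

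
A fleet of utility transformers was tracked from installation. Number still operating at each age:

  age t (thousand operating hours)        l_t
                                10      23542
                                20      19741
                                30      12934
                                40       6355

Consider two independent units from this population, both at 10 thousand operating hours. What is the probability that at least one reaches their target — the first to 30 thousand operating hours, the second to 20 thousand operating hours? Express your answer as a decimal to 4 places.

p₁ = l_30/l_10 = 12934/23542 = 0.549401; p₂ = l_20/l_10 = 19741/23542 = 0.838544.
P(at least one) = 1 − (1−p₁)(1−p₂) = 1 − 0.450599 × 0.161456 = 0.927248.

0.9272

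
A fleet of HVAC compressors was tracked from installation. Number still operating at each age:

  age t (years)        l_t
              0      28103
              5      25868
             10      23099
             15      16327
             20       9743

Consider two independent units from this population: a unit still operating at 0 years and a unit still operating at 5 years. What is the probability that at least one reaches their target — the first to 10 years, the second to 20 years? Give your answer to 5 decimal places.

p₁ = l_10/l_0 = 23099/28103 = 0.821941; p₂ = l_20/l_5 = 9743/25868 = 0.376643.
P(at least one) = 1 − (1−p₁)(1−p₂) = 1 − 0.178059 × 0.623357 = 0.889006.

0.88901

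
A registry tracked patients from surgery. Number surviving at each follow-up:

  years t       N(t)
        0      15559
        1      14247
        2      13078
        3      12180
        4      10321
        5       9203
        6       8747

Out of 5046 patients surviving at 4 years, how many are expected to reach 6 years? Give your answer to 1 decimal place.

The relevant probability is 8747/10321 = 0.847495.
Expected number = 5046 × 0.847495 = 4276.5.

4276.5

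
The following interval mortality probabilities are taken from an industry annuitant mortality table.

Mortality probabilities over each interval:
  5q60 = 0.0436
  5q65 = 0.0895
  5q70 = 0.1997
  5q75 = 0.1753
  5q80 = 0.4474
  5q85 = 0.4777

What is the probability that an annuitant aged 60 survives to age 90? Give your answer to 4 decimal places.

The overall survival probability is (1 − 0.0436) × (1 − 0.0895) × (1 − 0.1997) × (1 − 0.1753) × (1 − 0.4474) × (1 − 0.4777).
= 0.9564 × 0.9105 × 0.8003 × 0.8247 × 0.5526 × 0.5223 = 0.165882.

0.1659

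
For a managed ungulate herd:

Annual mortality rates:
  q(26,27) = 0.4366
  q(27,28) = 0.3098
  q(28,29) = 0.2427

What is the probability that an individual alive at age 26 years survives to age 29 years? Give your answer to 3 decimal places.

Chaining the interval survival probabilities: (1 − 0.4366) × (1 − 0.3098) × (1 − 0.2427).
= 0.5634 × 0.6902 × 0.7573 = 0.294483.

0.294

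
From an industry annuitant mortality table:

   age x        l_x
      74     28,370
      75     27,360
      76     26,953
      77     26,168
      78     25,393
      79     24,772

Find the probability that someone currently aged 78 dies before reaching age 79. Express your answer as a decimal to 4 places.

P(die before 79 | alive at 78) = 1 − l_79/l_78 = 1 − 24,772/25,393 = (621)/25,393 = 0.024456.

0.0245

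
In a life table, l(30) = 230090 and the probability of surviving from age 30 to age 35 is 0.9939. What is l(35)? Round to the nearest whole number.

228686

l(35) = l(30) × p = 230090 × 0.9939 = 228686.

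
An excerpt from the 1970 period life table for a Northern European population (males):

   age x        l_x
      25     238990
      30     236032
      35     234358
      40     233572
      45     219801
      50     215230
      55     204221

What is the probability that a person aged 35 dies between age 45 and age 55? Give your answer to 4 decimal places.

0.0665

We want 10|10q35 = (l_45 − l_55)/l_35.
This is the probability of reaching 45 but not 55, conditional on being alive at 35: (l_45 − l_55) / l_35.
= (219801 − 204221) / 234358 = 15580 / 234358 = 0.066479.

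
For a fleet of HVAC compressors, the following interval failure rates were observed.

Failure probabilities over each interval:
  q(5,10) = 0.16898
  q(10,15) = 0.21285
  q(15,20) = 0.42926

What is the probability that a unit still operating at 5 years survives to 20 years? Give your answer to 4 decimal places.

0.3733

Chaining the interval survival probabilities: (1 − 0.16898) × (1 − 0.21285) × (1 − 0.42926).
= 0.83102 × 0.78715 × 0.57074 = 0.373342.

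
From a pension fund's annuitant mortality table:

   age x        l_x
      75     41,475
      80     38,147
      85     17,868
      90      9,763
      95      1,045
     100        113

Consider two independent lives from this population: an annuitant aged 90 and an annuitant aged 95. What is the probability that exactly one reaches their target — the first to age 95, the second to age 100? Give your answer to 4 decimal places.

p₁ = l_95/l_90 = 1,045/9,763 = 0.107037; p₂ = l_100/l_95 = 113/1,045 = 0.108134.
P(exactly one) = p₁(1−p₂) + (1−p₁)p₂ = 0.095463 + 0.096560 = 0.192022.

0.1920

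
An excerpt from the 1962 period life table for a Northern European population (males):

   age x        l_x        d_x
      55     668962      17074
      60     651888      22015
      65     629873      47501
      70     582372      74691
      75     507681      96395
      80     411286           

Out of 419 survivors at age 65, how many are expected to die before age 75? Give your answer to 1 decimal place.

81.3

The relevant probability is 1 − 507681/629873 = 0.193995.
Expected number = 419 × 0.193995 = 81.3.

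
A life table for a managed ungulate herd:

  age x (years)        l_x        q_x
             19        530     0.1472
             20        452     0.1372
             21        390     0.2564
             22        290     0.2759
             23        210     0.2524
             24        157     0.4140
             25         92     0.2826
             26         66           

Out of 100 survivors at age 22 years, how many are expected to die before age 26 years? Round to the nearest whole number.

77

The relevant probability is 1 − 66/290 = 0.772414.
Expected number = 100 × 0.772414 = 77.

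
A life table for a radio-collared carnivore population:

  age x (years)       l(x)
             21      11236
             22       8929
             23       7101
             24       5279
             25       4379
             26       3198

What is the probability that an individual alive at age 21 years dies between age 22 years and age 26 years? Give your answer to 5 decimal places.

0.51006

This is the probability of reaching 22 but not 26, conditional on being alive at 21: (l(22) − l(26)) / l(21).
= (8929 − 3198) / 11236 = 5731 / 11236 = 0.510057.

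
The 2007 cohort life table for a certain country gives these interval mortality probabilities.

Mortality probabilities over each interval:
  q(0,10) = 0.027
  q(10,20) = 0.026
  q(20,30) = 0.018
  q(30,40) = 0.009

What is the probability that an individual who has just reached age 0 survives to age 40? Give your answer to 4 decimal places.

0.9223

P(survive 0→40) = (1 − 0.027) × (1 − 0.026) × (1 − 0.018) × (1 − 0.009).
= 0.973 × 0.974 × 0.982 × 0.991 = 0.922268.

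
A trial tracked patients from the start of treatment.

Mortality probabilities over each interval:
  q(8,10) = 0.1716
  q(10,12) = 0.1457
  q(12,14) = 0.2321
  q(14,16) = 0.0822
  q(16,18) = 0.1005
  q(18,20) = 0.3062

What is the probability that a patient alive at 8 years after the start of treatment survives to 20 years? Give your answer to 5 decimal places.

0.31127

Chaining the interval survival probabilities: (1 − 0.1716) × (1 − 0.1457) × (1 − 0.2321) × (1 − 0.0822) × (1 − 0.1005) × (1 − 0.3062).
= 0.8284 × 0.8543 × 0.7679 × 0.9178 × 0.8995 × 0.6938 = 0.311271.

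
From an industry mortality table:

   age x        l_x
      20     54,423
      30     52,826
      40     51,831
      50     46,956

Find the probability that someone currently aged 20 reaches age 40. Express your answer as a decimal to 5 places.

The conditional survival probability is l_40/l_20 = 51,831/54,423 = 0.952373.

0.95237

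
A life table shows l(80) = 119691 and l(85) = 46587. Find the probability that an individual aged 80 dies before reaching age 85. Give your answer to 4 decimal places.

P(die before 85 | alive at 80) = 1 − l(85)/l(80) = 1 − 46587/119691 = (73104)/119691 = 0.610773.

0.6108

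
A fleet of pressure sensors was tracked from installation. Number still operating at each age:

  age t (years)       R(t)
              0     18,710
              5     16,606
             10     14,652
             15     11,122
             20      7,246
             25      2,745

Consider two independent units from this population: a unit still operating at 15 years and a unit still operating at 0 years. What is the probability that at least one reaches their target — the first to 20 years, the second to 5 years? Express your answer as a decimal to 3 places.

p₁ = R(20)/R(15) = 7,246/11,122 = 0.651502; p₂ = R(5)/R(0) = 16,606/18,710 = 0.887547.
P(at least one) = 1 − (1−p₁)(1−p₂) = 1 − 0.348498 × 0.112453 = 0.960810.

0.961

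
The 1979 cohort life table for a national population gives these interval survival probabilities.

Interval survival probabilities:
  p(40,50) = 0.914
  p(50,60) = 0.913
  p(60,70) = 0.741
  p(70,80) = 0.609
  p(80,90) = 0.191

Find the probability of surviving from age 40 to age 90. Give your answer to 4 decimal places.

Chaining the interval survival probabilities: 0.914 × 0.913 × 0.741 × 0.609 × 0.191.
= 0.071926.

0.0719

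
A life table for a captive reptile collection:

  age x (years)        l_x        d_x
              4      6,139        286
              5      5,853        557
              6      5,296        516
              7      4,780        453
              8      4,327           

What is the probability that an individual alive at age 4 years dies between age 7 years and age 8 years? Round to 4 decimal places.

This is the probability of reaching 7 but not 8, conditional on being alive at 4: (l_7 − l_8) / l_4.
= (4,780 − 4,327) / 6,139 = 453 / 6,139 = 0.073791.

0.0738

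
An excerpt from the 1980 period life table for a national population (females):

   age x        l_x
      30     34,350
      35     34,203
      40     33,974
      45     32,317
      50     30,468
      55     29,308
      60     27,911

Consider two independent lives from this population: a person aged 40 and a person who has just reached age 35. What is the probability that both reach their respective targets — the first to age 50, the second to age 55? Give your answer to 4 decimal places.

p₁ = l_50/l_40 = 30,468/33,974 = 0.896803; p₂ = l_55/l_35 = 29,308/34,203 = 0.856884.
P(both) = p₁ × p₂ = 0.896803 × 0.856884 = 0.768456.

0.7685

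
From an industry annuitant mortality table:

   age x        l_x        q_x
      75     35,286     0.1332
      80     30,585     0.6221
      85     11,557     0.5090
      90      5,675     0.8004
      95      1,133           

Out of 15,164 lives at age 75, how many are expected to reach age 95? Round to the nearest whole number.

487

The relevant probability is 1,133/35,286 = 0.032109.
Expected number = 15,164 × 0.032109 = 487.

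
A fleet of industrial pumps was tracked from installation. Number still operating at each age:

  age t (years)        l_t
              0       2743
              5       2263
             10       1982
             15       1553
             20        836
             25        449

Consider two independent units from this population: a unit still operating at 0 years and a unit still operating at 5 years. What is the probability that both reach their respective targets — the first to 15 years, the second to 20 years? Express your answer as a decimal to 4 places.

p₁ = l_15/l_0 = 1553/2743 = 0.566168; p₂ = l_20/l_5 = 836/2263 = 0.369421.
P(both) = p₁ × p₂ = 0.566168 × 0.369421 = 0.209154.

0.2092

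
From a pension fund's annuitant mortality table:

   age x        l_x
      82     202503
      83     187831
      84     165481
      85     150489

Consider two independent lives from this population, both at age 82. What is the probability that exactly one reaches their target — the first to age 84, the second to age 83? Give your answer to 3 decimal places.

p₁ = l_84/l_82 = 165481/202503 = 0.817178; p₂ = l_83/l_82 = 187831/202503 = 0.927547.
P(exactly one) = p₁(1−p₂) + (1−p₁)p₂ = 0.059207 + 0.169576 = 0.228783.

0.229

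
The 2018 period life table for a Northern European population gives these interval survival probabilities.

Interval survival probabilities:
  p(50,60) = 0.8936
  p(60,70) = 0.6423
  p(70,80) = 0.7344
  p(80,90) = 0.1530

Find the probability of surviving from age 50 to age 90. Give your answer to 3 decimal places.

0.064

Chaining the interval survival probabilities: 0.8936 × 0.6423 × 0.7344 × 0.1530.
= 0.064492.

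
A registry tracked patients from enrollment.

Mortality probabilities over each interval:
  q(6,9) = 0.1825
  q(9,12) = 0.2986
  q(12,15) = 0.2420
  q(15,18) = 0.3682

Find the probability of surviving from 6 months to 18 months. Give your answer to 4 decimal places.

Chaining the interval survival probabilities: (1 − 0.1825) × (1 − 0.2986) × (1 − 0.2420) × (1 − 0.3682).
= 0.8175 × 0.7014 × 0.7580 × 0.6318 = 0.274601.

0.2746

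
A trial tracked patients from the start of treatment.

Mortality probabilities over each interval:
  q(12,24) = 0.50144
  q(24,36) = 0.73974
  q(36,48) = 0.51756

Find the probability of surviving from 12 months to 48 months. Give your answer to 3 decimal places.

The overall survival probability is (1 − 0.50144) × (1 − 0.73974) × (1 − 0.51756).
= 0.49856 × 0.26026 × 0.48244 = 0.062599.

0.063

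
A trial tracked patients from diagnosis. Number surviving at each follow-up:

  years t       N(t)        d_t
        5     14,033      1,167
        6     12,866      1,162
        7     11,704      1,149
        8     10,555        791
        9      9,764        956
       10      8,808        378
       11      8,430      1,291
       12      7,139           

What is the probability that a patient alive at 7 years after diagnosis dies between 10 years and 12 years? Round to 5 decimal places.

This is the probability of reaching 10 but not 12, conditional on being alive at 7: (N(10) − N(12)) / N(7).
= (8,808 − 7,139) / 11,704 = 1,669 / 11,704 = 0.142601.

0.14260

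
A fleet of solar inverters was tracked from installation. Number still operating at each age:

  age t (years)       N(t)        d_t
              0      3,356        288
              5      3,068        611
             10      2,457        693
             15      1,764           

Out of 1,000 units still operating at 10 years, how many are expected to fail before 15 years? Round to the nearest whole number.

The relevant probability is 1 − 1,764/2,457 = 0.282051.
Expected number = 1,000 × 0.282051 = 282.

282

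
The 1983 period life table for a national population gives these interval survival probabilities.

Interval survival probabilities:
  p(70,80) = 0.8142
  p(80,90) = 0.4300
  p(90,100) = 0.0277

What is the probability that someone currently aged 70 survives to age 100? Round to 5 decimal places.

0.00970

The overall survival probability is 0.8142 × 0.4300 × 0.0277.
= 0.009698.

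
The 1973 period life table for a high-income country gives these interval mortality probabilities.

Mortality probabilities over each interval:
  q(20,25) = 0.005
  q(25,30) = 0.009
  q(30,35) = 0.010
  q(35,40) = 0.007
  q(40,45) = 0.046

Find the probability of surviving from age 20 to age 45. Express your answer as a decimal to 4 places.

Chaining the interval survival probabilities: (1 − 0.005) × (1 − 0.009) × (1 − 0.010) × (1 − 0.007) × (1 − 0.046).
= 0.995 × 0.991 × 0.990 × 0.993 × 0.954 = 0.924761.

0.9248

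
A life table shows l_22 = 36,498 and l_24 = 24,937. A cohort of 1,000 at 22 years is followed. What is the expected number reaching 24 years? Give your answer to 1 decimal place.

The relevant probability is 24,937/36,498 = 0.683243.
Expected number = 1,000 × 0.683243 = 683.2.

683.2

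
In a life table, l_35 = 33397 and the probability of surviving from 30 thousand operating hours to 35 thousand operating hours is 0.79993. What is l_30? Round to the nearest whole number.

41750

l_30 = l_35 / p = 33397 / 0.79993 = 41750.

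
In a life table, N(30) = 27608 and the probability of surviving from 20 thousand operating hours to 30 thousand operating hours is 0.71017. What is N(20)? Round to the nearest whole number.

38875

N(20) = N(30) / p = 27608 / 0.71017 = 38875.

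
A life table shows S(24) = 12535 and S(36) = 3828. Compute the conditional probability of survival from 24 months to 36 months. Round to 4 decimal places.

0.3054

The conditional survival probability is S(36)/S(24) = 3828/12535 = 0.305385.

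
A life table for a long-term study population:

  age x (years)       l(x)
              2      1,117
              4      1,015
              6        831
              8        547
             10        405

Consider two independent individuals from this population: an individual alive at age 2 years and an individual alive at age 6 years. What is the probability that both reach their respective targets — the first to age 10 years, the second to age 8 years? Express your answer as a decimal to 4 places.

p₁ = l(10)/l(2) = 405/1,117 = 0.362578; p₂ = l(8)/l(6) = 547/831 = 0.658243.
P(both) = p₁ × p₂ = 0.362578 × 0.658243 = 0.238664.

0.2387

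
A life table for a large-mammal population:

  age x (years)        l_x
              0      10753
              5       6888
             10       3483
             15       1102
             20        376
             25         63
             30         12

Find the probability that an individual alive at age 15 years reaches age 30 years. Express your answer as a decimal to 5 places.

The conditional survival probability is l_30/l_15 = 12/1102 = 0.010889.

0.01089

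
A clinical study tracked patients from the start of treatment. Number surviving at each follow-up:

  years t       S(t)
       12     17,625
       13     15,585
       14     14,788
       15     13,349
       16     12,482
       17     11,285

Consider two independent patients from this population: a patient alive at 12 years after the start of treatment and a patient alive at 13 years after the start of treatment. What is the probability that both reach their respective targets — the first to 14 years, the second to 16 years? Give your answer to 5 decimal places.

0.67198

p₁ = S(14)/S(12) = 14,788/17,625 = 0.839035; p₂ = S(16)/S(13) = 12,482/15,585 = 0.800898.
P(both) = p₁ × p₂ = 0.839035 × 0.800898 = 0.671981.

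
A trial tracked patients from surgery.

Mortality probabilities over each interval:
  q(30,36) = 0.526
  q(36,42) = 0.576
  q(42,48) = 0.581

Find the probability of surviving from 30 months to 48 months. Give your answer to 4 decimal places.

0.0842

The overall survival probability is (1 − 0.526) × (1 − 0.576) × (1 − 0.581).
= 0.474 × 0.424 × 0.419 = 0.084209.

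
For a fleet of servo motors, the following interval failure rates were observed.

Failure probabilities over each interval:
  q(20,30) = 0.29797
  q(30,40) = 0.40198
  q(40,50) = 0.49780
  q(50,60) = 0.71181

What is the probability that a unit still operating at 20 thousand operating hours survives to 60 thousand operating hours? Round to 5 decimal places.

0.06076

Survival from 20 to 60 is the product of surviving each interval: (1 − 0.29797) × (1 − 0.40198) × (1 − 0.49780) × (1 − 0.71181).
= 0.70203 × 0.59802 × 0.50220 × 0.28819 = 0.060761.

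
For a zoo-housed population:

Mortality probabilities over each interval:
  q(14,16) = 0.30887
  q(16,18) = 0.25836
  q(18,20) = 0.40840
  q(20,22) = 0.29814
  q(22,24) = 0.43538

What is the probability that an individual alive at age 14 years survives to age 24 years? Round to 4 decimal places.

Chaining the interval survival probabilities: (1 − 0.30887) × (1 − 0.25836) × (1 − 0.40840) × (1 − 0.29814) × (1 − 0.43538).
= 0.69113 × 0.74164 × 0.59160 × 0.70186 × 0.56462 = 0.120168.

0.1202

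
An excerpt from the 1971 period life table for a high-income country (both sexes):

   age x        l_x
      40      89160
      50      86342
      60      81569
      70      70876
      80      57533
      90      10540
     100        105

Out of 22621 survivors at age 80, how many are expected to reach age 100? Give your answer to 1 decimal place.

The relevant probability is 105/57533 = 0.001825.
Expected number = 22621 × 0.001825 = 41.3.

41.3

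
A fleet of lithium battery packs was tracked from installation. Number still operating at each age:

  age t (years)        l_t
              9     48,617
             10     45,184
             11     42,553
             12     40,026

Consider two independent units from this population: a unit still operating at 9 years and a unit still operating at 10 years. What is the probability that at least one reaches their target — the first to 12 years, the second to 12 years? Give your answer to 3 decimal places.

0.980

p₁ = l_12/l_9 = 40,026/48,617 = 0.823292; p₂ = l_12/l_10 = 40,026/45,184 = 0.885845.
P(at least one) = 1 − (1−p₁)(1−p₂) = 1 − 0.176708 × 0.114155 = 0.979828.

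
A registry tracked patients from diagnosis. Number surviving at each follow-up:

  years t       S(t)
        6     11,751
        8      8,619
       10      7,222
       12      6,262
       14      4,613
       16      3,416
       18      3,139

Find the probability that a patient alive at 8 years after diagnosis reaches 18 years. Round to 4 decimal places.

0.3642

The conditional survival probability is S(18)/S(8) = 3,139/8,619 = 0.364195.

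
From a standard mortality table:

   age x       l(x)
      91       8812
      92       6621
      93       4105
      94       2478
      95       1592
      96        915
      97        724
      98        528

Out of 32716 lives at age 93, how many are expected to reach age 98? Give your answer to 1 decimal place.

4208.1

The relevant probability is 528/4105 = 0.128624.
Expected number = 32716 × 0.128624 = 4208.1.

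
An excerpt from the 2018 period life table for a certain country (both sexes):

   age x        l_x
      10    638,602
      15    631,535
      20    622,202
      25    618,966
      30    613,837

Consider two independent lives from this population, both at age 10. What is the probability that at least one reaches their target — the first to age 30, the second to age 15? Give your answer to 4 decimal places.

0.9996

p₁ = l_30/l_10 = 613,837/638,602 = 0.961220; p₂ = l_15/l_10 = 631,535/638,602 = 0.988934.
P(at least one) = 1 − (1−p₁)(1−p₂) = 1 − 0.038780 × 0.011066 = 0.999571.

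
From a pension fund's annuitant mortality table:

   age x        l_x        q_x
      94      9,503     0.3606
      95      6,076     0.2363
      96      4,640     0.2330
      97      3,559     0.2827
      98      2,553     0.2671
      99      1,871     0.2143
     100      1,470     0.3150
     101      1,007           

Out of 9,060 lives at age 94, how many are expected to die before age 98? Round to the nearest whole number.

The relevant probability is 1 − 2,553/9,503 = 0.731348.
Expected number = 9,060 × 0.731348 = 6626.

6626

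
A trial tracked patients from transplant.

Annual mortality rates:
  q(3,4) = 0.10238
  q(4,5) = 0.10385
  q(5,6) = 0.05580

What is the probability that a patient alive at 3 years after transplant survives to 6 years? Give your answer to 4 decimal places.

0.7595

Survival from 3 to 6 is the product of surviving each interval: (1 − 0.10238) × (1 − 0.10385) × (1 − 0.05580).
= 0.89762 × 0.89615 × 0.94420 = 0.759517.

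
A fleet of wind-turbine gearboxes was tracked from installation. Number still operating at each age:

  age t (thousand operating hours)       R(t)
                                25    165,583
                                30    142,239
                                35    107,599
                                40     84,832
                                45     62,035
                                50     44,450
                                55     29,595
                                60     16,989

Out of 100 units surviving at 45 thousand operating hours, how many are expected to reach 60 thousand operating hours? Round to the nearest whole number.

The relevant probability is 16,989/62,035 = 0.273862.
Expected number = 100 × 0.273862 = 27.

27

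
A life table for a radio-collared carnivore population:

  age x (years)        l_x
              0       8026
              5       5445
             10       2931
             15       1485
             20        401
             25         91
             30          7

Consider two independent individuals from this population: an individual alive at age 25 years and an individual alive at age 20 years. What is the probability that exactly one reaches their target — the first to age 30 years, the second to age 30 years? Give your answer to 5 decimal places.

p₁ = l_30/l_25 = 7/91 = 0.076923; p₂ = l_30/l_20 = 7/401 = 0.017456.
P(exactly one) = p₁(1−p₂) + (1−p₁)p₂ = 0.075580 + 0.016113 = 0.091693.

0.09169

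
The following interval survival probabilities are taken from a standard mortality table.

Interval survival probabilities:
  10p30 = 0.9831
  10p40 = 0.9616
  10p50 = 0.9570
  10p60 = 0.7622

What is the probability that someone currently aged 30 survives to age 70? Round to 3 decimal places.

Survival from 30 to 70 is the product of surviving each interval: 0.9831 × 0.9616 × 0.9570 × 0.7622.
= 0.689562.

0.690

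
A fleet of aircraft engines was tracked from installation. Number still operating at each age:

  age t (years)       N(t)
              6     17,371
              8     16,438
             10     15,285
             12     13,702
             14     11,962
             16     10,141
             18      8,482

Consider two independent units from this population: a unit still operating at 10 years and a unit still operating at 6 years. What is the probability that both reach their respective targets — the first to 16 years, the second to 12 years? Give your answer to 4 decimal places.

p₁ = N(16)/N(10) = 10,141/15,285 = 0.663461; p₂ = N(12)/N(6) = 13,702/17,371 = 0.788786.
P(both) = p₁ × p₂ = 0.663461 × 0.788786 = 0.523329.

0.5233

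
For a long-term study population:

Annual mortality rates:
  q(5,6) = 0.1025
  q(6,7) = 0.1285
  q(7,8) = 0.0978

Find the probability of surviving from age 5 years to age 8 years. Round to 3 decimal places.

0.706

Survival from 5 to 8 is the product of surviving each interval: (1 − 0.1025) × (1 − 0.1285) × (1 − 0.0978).
= 0.8975 × 0.8715 × 0.9022 = 0.705675.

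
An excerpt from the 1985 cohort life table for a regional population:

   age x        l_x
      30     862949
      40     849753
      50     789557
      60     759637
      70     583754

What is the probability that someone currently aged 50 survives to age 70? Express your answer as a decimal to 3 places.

0.739

We want 20p50 = l_70/l_50.
The conditional survival probability is l_70/l_50 = 583754/789557 = 0.739344.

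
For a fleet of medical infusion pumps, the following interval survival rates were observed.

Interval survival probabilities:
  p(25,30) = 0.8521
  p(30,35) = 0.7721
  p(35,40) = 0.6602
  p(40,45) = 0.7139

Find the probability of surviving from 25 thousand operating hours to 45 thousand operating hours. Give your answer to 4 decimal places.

Survival from 25 to 45 is the product of surviving each interval: 0.8521 × 0.7721 × 0.6602 × 0.7139.
= 0.310082.

0.3101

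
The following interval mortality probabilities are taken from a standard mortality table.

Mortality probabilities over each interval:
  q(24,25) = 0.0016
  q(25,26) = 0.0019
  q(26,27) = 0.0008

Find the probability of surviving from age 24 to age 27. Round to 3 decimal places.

0.996

Survival from 24 to 27 is the product of surviving each interval: (1 − 0.0016) × (1 − 0.0019) × (1 − 0.0008).
= 0.9984 × 0.9981 × 0.9992 = 0.995706.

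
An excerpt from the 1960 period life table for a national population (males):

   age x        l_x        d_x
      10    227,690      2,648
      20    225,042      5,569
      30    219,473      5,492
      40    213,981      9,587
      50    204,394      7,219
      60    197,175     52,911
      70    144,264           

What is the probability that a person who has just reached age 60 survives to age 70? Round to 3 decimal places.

0.732

We want 10p60 = l_70/l_60.
The conditional survival probability is l_70/l_60 = 144,264/197,175 = 0.731655.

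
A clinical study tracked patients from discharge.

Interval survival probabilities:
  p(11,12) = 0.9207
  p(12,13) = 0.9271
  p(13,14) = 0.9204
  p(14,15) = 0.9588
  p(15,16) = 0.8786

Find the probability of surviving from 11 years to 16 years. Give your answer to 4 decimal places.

0.6618

Chaining the interval survival probabilities: 0.9207 × 0.9271 × 0.9204 × 0.9588 × 0.8786.
= 0.661821.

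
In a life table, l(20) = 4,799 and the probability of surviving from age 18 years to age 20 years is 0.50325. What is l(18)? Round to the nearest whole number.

l(18) = l(20) / p = 4,799 / 0.50325 = 9536.

9536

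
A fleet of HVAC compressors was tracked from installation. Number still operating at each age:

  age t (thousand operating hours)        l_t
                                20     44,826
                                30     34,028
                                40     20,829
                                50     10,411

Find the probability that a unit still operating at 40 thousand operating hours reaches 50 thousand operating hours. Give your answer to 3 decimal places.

0.500

The conditional survival probability is l_50/l_40 = 10,411/20,829 = 0.499832.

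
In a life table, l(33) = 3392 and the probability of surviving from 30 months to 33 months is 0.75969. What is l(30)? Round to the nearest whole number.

l(30) = l(33) / p = 3392 / 0.75969 = 4465.

4465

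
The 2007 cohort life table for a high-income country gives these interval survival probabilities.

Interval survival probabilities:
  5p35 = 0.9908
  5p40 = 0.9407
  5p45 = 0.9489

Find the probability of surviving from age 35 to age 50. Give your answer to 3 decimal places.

0.884

Survival from 35 to 50 is the product of surviving each interval: 0.9908 × 0.9407 × 0.9489.
= 0.884418.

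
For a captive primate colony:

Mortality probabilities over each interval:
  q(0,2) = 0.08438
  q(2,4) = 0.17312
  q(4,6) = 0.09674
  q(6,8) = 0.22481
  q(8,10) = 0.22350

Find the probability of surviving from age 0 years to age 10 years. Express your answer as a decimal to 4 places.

Chaining the interval survival probabilities: (1 − 0.08438) × (1 − 0.17312) × (1 − 0.09674) × (1 − 0.22481) × (1 − 0.22350).
= 0.91562 × 0.82688 × 0.90326 × 0.77519 × 0.77650 = 0.411642.

0.4116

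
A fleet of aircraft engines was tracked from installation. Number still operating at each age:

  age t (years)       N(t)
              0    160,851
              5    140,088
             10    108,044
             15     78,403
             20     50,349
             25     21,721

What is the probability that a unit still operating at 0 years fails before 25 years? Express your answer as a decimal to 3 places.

P(fail before 25 | operational at 0) = 1 − N(25)/N(0) = 1 − 21,721/160,851 = (139,130)/160,851 = 0.864962.

0.865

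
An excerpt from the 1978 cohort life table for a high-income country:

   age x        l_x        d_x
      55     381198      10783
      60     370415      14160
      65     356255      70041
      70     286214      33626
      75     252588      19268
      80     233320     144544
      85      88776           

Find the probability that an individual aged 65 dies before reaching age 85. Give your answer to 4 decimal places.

0.7508

P(die before 85 | alive at 65) = 1 − l_85/l_65 = 1 − 88776/356255 = (267479)/356255 = 0.750808.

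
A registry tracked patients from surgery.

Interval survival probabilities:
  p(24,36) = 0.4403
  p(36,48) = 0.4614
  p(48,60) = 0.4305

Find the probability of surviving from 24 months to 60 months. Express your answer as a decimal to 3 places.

P(survive 24→60) = 0.4403 × 0.4614 × 0.4305.
= 0.087458.

0.087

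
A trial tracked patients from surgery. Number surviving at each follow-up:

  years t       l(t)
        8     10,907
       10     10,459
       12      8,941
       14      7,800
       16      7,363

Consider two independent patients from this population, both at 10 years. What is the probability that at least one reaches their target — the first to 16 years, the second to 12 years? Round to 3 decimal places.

0.957

p₁ = l(16)/l(10) = 7,363/10,459 = 0.703987; p₂ = l(12)/l(10) = 8,941/10,459 = 0.854862.
P(at least one) = 1 − (1−p₁)(1−p₂) = 1 − 0.296013 × 0.145138 = 0.957037.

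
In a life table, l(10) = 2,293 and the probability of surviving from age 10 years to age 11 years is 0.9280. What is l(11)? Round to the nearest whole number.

l(11) = l(10) × p = 2,293 × 0.9280 = 2128.

2128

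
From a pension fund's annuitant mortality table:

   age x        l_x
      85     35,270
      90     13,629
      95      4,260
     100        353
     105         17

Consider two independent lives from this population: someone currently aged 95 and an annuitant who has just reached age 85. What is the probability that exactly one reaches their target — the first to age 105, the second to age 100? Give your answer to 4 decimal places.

p₁ = l_105/l_95 = 17/4,260 = 0.003991; p₂ = l_100/l_85 = 353/35,270 = 0.010009.
P(exactly one) = p₁(1−p₂) + (1−p₁)p₂ = 0.003951 + 0.009969 = 0.013920.

0.0139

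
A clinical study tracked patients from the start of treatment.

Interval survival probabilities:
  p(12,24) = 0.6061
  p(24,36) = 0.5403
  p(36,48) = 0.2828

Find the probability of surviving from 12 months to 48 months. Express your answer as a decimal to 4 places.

0.0926

P(survive 12→48) = 0.6061 × 0.5403 × 0.2828.
= 0.092610.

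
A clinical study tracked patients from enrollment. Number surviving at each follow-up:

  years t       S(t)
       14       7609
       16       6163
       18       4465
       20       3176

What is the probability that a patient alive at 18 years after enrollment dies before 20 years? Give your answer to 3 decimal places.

0.289

P(die before 20 | alive at 18) = 1 − S(20)/S(18) = 1 − 3176/4465 = (1289)/4465 = 0.288690.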